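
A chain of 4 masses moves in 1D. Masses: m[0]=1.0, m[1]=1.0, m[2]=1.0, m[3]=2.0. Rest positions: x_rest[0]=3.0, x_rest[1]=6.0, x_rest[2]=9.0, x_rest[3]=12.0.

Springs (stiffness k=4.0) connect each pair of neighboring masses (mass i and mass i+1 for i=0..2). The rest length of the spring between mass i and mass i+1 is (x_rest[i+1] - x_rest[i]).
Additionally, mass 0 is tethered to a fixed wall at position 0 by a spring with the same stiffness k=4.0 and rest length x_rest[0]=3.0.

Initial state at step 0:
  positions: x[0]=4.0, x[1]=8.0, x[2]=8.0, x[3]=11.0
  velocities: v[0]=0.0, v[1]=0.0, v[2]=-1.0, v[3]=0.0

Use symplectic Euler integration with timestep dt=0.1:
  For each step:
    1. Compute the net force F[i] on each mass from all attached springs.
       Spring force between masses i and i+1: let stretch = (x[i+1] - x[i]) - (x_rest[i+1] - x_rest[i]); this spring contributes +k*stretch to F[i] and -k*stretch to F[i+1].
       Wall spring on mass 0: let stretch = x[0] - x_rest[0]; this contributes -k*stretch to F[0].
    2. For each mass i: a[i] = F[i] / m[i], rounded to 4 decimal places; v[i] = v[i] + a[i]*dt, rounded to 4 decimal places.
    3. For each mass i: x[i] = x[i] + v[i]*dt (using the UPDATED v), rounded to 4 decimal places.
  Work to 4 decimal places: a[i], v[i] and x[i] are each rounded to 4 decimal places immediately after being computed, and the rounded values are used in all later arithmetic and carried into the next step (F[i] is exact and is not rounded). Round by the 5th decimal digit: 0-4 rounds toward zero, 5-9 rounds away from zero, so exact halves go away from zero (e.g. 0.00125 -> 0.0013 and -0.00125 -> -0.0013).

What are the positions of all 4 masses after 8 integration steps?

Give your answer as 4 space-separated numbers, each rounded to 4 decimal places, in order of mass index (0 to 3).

Step 0: x=[4.0000 8.0000 8.0000 11.0000] v=[0.0000 0.0000 -1.0000 0.0000]
Step 1: x=[4.0000 7.8400 8.0200 11.0000] v=[0.0000 -1.6000 0.2000 0.0000]
Step 2: x=[3.9936 7.5336 8.1520 11.0004] v=[-0.0640 -3.0640 1.3200 0.0040]
Step 3: x=[3.9691 7.1103 8.3732 11.0038] v=[-0.2454 -4.2326 2.2120 0.0343]
Step 4: x=[3.9114 6.6119 8.6491 11.0146] v=[-0.5766 -4.9839 2.7591 0.1082]
Step 5: x=[3.8053 6.0870 8.9381 11.0381] v=[-1.0610 -5.2492 2.8904 0.2351]
Step 6: x=[3.6383 5.5849 9.1971 11.0796] v=[-1.6704 -5.0214 2.5900 0.4151]
Step 7: x=[3.4036 5.1494 9.3869 11.1435] v=[-2.3471 -4.3552 1.8981 0.6386]
Step 8: x=[3.1026 4.8136 9.4775 11.2322] v=[-3.0102 -3.3585 0.9057 0.8873]

Answer: 3.1026 4.8136 9.4775 11.2322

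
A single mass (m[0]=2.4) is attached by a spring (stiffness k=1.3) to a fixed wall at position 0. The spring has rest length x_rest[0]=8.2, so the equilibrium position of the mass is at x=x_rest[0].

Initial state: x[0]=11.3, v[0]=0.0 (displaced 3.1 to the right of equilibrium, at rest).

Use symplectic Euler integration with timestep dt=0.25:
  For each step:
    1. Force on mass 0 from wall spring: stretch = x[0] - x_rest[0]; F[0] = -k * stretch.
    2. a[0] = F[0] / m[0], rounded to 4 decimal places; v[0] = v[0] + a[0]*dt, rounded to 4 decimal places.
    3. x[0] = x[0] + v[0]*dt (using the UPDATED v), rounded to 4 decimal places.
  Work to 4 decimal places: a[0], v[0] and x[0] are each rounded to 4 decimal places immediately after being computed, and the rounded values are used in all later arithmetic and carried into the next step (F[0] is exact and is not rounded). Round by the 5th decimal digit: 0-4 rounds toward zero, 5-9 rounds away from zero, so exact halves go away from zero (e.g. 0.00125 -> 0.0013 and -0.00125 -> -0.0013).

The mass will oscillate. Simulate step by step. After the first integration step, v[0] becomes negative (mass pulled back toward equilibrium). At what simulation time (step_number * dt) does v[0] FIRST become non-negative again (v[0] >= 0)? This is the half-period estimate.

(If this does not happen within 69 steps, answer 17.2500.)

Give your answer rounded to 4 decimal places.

Answer: 4.5000

Derivation:
Step 0: x=[11.3000] v=[0.0000]
Step 1: x=[11.1951] v=[-0.4198]
Step 2: x=[10.9888] v=[-0.8254]
Step 3: x=[10.6880] v=[-1.2031]
Step 4: x=[10.3030] v=[-1.5400]
Step 5: x=[9.8468] v=[-1.8248]
Step 6: x=[9.3349] v=[-2.0478]
Step 7: x=[8.7845] v=[-2.2015]
Step 8: x=[8.2143] v=[-2.2807]
Step 9: x=[7.6437] v=[-2.2826]
Step 10: x=[7.0919] v=[-2.2073]
Step 11: x=[6.5776] v=[-2.0573]
Step 12: x=[6.1182] v=[-1.8376]
Step 13: x=[5.7293] v=[-1.5557]
Step 14: x=[5.4240] v=[-1.2211]
Step 15: x=[5.2127] v=[-0.8452]
Step 16: x=[5.1025] v=[-0.4407]
Step 17: x=[5.0972] v=[-0.0213]
Step 18: x=[5.1969] v=[0.3989]
First v>=0 after going negative at step 18, time=4.5000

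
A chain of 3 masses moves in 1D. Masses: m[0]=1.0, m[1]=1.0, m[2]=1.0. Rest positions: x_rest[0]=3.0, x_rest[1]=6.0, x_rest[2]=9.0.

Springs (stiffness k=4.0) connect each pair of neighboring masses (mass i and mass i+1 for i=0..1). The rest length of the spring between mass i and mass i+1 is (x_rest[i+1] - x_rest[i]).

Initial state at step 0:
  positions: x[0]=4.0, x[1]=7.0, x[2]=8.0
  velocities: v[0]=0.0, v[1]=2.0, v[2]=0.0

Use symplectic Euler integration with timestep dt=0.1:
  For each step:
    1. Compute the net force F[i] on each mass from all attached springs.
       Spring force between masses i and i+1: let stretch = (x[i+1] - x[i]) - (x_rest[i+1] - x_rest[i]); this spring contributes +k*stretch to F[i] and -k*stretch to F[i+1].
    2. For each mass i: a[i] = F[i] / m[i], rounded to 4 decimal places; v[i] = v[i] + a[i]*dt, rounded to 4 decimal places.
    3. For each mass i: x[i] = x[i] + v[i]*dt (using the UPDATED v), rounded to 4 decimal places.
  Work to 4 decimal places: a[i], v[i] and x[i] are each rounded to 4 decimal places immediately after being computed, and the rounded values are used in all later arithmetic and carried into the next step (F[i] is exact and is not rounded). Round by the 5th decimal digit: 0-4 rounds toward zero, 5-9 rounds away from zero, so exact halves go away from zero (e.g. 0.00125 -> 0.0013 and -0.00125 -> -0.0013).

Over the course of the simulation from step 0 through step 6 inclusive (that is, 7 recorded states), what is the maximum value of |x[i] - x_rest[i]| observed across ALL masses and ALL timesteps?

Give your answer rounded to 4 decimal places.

Answer: 1.1536

Derivation:
Step 0: x=[4.0000 7.0000 8.0000] v=[0.0000 2.0000 0.0000]
Step 1: x=[4.0000 7.1200 8.0800] v=[0.0000 1.2000 0.8000]
Step 2: x=[4.0048 7.1536 8.2416] v=[0.0480 0.3360 1.6160]
Step 3: x=[4.0156 7.1048 8.4797] v=[0.1075 -0.4883 2.3808]
Step 4: x=[4.0299 6.9874 8.7828] v=[0.1432 -1.1740 3.0308]
Step 5: x=[4.0425 6.8235 9.1341] v=[0.1262 -1.6388 3.5126]
Step 6: x=[4.0464 6.6408 9.5129] v=[0.0386 -1.8270 3.7884]
Max displacement = 1.1536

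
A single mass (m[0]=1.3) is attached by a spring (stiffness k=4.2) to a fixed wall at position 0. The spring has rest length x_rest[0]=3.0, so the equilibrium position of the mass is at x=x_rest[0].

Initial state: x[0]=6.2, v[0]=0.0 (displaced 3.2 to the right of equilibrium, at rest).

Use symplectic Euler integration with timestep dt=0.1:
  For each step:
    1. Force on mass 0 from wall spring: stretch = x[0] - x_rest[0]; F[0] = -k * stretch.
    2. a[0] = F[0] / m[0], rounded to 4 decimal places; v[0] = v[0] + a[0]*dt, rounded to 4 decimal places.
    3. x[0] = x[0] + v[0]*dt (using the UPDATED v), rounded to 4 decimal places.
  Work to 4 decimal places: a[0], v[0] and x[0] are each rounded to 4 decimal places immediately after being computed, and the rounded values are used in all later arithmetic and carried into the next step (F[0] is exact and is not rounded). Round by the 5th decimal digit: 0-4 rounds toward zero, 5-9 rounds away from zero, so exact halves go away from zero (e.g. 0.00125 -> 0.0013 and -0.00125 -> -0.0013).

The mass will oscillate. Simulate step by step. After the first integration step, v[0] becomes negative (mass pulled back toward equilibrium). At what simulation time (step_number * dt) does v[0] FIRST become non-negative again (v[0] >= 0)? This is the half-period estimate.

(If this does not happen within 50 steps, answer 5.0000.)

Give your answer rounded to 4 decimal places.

Step 0: x=[6.2000] v=[0.0000]
Step 1: x=[6.0966] v=[-1.0339]
Step 2: x=[5.8932] v=[-2.0343]
Step 3: x=[5.5963] v=[-2.9690]
Step 4: x=[5.2155] v=[-3.8078]
Step 5: x=[4.7631] v=[-4.5236]
Step 6: x=[4.2538] v=[-5.0932]
Step 7: x=[3.7040] v=[-5.4983]
Step 8: x=[3.1314] v=[-5.7258]
Step 9: x=[2.5546] v=[-5.7683]
Step 10: x=[1.9922] v=[-5.6244]
Step 11: x=[1.4623] v=[-5.2988]
Step 12: x=[0.9821] v=[-4.8020]
Step 13: x=[0.5671] v=[-4.1501]
Step 14: x=[0.2307] v=[-3.3641]
Step 15: x=[-0.0162] v=[-2.4694]
Step 16: x=[-0.1657] v=[-1.4949]
Step 17: x=[-0.2129] v=[-0.4721]
Step 18: x=[-0.1563] v=[0.5659]
First v>=0 after going negative at step 18, time=1.8000

Answer: 1.8000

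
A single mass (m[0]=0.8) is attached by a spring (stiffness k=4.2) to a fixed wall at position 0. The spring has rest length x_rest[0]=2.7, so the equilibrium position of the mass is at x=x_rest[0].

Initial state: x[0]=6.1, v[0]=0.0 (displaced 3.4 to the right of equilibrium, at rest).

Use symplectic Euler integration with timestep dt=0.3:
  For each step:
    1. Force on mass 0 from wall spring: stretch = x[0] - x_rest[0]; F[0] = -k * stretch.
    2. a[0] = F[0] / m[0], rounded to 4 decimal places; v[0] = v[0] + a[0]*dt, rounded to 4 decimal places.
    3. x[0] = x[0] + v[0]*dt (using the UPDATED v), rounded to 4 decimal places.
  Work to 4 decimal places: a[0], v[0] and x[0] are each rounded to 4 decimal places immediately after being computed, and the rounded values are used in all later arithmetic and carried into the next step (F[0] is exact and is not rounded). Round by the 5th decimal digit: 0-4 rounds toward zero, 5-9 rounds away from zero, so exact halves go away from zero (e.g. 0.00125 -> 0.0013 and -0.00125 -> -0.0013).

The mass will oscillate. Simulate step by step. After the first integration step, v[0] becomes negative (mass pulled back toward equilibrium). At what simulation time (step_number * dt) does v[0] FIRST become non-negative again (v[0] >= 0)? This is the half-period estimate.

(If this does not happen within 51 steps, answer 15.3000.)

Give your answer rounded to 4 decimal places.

Answer: 1.5000

Derivation:
Step 0: x=[6.1000] v=[0.0000]
Step 1: x=[4.4935] v=[-5.3550]
Step 2: x=[2.0396] v=[-8.1798]
Step 3: x=[-0.1023] v=[-7.1397]
Step 4: x=[-0.9201] v=[-2.7261]
Step 5: x=[-0.0274] v=[2.9756]
First v>=0 after going negative at step 5, time=1.5000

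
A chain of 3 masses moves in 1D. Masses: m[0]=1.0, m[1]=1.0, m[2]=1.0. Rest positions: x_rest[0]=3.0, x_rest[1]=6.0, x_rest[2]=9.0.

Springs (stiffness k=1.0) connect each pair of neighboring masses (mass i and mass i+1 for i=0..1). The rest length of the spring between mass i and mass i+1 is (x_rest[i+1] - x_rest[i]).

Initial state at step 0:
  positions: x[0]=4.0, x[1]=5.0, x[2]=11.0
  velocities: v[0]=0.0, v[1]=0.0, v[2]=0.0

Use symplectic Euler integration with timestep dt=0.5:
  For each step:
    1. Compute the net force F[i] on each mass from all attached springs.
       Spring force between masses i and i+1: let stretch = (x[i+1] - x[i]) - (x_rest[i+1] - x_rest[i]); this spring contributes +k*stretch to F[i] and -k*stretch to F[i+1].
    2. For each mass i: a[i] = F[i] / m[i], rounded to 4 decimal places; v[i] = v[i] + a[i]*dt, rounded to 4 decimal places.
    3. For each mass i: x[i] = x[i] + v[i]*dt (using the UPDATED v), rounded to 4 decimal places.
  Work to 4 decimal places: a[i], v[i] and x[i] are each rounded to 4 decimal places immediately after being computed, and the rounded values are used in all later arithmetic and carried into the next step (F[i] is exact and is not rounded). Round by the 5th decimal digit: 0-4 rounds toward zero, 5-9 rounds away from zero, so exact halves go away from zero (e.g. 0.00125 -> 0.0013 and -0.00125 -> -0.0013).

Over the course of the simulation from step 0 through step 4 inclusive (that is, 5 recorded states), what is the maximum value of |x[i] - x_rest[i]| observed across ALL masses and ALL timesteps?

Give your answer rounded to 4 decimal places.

Step 0: x=[4.0000 5.0000 11.0000] v=[0.0000 0.0000 0.0000]
Step 1: x=[3.5000 6.2500 10.2500] v=[-1.0000 2.5000 -1.5000]
Step 2: x=[2.9375 7.8125 9.2500] v=[-1.1250 3.1250 -2.0000]
Step 3: x=[2.8438 8.5157 8.6406] v=[-0.1875 1.4063 -1.2188]
Step 4: x=[3.4181 7.8321 8.7500] v=[1.1485 -1.3672 0.2188]
Max displacement = 2.5157

Answer: 2.5157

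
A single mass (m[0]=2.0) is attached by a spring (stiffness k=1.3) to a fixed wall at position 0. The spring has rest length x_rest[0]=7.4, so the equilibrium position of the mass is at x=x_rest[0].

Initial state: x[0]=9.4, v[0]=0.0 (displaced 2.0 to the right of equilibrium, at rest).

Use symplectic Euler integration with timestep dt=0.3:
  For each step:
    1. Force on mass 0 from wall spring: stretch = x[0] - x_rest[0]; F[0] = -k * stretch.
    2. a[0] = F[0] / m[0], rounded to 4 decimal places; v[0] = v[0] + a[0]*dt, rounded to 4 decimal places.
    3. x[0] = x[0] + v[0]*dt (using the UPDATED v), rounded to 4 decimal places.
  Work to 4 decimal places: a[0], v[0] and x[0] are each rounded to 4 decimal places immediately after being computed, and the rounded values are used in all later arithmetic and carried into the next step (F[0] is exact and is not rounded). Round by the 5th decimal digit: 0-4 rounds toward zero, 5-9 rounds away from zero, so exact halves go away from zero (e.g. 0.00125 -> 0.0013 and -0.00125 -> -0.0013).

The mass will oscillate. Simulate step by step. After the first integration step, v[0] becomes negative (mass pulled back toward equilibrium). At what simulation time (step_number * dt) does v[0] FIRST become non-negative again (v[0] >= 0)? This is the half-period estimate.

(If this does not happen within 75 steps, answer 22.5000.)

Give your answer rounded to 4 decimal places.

Answer: 3.9000

Derivation:
Step 0: x=[9.4000] v=[0.0000]
Step 1: x=[9.2830] v=[-0.3900]
Step 2: x=[9.0558] v=[-0.7572]
Step 3: x=[8.7318] v=[-1.0801]
Step 4: x=[8.3299] v=[-1.3398]
Step 5: x=[7.8736] v=[-1.5211]
Step 6: x=[7.3896] v=[-1.6134]
Step 7: x=[6.9062] v=[-1.6114]
Step 8: x=[6.4517] v=[-1.5151]
Step 9: x=[6.0526] v=[-1.3302]
Step 10: x=[5.7324] v=[-1.0675]
Step 11: x=[5.5097] v=[-0.7423]
Step 12: x=[5.3976] v=[-0.3737]
Step 13: x=[5.4026] v=[0.0168]
First v>=0 after going negative at step 13, time=3.9000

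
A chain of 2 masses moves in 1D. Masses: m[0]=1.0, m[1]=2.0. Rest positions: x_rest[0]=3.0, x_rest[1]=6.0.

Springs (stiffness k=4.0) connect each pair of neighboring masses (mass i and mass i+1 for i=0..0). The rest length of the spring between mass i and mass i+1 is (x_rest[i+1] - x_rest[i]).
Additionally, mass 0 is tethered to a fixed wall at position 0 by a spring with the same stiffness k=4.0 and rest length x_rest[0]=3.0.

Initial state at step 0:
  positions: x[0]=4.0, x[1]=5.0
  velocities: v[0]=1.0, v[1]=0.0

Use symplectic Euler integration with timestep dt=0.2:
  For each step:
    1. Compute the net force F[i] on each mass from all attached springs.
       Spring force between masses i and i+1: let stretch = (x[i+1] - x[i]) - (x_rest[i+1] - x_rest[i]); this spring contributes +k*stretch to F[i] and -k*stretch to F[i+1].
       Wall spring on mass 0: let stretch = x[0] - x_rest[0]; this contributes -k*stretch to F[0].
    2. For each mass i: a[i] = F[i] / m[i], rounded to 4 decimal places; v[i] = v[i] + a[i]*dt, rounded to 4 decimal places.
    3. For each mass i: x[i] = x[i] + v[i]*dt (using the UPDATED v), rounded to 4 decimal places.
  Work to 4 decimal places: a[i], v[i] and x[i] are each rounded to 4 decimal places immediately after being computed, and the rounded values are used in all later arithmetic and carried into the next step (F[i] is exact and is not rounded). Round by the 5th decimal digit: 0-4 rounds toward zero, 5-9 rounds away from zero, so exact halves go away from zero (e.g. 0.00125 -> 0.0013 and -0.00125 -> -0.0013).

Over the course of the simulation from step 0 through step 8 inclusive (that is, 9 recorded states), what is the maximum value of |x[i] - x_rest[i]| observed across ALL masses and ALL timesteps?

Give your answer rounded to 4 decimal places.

Step 0: x=[4.0000 5.0000] v=[1.0000 0.0000]
Step 1: x=[3.7200 5.1600] v=[-1.4000 0.8000]
Step 2: x=[3.0752 5.4448] v=[-3.2240 1.4240]
Step 3: x=[2.3175 5.7800] v=[-3.7885 1.6762]
Step 4: x=[1.7430 6.0782] v=[-2.8725 1.4912]
Step 5: x=[1.5833 6.2696] v=[-0.7987 0.9571]
Step 6: x=[1.9200 6.3261] v=[1.6837 0.2826]
Step 7: x=[2.6545 6.2701] v=[3.6726 -0.2798]
Step 8: x=[3.5428 6.1649] v=[4.4415 -0.5260]
Max displacement = 1.4167

Answer: 1.4167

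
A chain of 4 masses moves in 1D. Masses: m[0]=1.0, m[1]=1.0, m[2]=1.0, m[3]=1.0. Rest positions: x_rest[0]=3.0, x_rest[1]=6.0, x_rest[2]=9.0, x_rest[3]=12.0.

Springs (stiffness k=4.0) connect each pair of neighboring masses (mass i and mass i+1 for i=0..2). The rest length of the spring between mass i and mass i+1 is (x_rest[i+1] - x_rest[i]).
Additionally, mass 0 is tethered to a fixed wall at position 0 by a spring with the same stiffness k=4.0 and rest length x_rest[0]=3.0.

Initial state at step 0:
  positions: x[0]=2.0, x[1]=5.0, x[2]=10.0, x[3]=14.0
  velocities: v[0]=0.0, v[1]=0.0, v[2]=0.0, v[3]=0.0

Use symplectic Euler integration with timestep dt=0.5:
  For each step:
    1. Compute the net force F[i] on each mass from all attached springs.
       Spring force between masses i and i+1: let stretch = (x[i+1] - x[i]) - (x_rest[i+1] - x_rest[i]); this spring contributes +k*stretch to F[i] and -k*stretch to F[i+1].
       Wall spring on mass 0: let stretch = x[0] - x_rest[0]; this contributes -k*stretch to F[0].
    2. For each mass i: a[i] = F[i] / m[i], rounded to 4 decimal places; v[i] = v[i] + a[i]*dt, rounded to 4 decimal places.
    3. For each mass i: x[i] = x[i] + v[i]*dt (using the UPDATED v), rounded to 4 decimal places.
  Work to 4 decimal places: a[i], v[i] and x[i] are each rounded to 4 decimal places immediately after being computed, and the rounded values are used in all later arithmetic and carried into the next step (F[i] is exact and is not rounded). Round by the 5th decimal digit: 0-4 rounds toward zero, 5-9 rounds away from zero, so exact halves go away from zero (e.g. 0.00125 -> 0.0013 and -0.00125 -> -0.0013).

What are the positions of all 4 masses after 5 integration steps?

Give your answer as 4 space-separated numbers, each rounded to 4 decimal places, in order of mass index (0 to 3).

Step 0: x=[2.0000 5.0000 10.0000 14.0000] v=[0.0000 0.0000 0.0000 0.0000]
Step 1: x=[3.0000 7.0000 9.0000 13.0000] v=[2.0000 4.0000 -2.0000 -2.0000]
Step 2: x=[5.0000 7.0000 10.0000 11.0000] v=[4.0000 0.0000 2.0000 -4.0000]
Step 3: x=[4.0000 8.0000 9.0000 11.0000] v=[-2.0000 2.0000 -2.0000 0.0000]
Step 4: x=[3.0000 6.0000 9.0000 12.0000] v=[-2.0000 -4.0000 0.0000 2.0000]
Step 5: x=[2.0000 4.0000 9.0000 13.0000] v=[-2.0000 -4.0000 0.0000 2.0000]

Answer: 2.0000 4.0000 9.0000 13.0000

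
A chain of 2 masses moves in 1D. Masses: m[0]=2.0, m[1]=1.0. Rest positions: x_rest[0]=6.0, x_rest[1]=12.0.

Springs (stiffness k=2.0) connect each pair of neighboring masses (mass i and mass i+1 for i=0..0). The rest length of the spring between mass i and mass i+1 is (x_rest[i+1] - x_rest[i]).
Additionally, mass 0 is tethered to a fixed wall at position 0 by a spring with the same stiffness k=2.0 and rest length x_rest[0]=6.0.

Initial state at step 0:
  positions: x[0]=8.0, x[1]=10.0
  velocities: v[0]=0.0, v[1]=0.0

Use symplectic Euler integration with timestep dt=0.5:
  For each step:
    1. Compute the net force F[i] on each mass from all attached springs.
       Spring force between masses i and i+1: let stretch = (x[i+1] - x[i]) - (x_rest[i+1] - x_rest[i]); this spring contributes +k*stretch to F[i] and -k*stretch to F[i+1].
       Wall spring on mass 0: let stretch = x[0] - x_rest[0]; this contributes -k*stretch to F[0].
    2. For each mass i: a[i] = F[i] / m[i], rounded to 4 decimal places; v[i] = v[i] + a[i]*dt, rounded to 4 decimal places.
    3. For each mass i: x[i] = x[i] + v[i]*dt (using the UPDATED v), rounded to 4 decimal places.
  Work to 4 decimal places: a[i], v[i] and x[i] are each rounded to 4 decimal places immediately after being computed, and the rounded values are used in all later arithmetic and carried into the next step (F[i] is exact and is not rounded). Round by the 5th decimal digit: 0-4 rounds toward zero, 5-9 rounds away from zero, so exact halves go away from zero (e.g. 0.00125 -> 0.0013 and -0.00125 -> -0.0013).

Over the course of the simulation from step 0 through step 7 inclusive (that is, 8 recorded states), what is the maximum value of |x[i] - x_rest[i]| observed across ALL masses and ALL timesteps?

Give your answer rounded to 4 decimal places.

Answer: 3.0585

Derivation:
Step 0: x=[8.0000 10.0000] v=[0.0000 0.0000]
Step 1: x=[6.5000 12.0000] v=[-3.0000 4.0000]
Step 2: x=[4.7500 14.2500] v=[-3.5000 4.5000]
Step 3: x=[4.1875 14.7500] v=[-1.1250 1.0000]
Step 4: x=[5.2188 12.9688] v=[2.0625 -3.5625]
Step 5: x=[6.8829 10.3126] v=[3.3281 -5.3125]
Step 6: x=[7.6837 8.9415] v=[1.6015 -2.7422]
Step 7: x=[6.8780 9.9415] v=[-1.6115 2.0000]
Max displacement = 3.0585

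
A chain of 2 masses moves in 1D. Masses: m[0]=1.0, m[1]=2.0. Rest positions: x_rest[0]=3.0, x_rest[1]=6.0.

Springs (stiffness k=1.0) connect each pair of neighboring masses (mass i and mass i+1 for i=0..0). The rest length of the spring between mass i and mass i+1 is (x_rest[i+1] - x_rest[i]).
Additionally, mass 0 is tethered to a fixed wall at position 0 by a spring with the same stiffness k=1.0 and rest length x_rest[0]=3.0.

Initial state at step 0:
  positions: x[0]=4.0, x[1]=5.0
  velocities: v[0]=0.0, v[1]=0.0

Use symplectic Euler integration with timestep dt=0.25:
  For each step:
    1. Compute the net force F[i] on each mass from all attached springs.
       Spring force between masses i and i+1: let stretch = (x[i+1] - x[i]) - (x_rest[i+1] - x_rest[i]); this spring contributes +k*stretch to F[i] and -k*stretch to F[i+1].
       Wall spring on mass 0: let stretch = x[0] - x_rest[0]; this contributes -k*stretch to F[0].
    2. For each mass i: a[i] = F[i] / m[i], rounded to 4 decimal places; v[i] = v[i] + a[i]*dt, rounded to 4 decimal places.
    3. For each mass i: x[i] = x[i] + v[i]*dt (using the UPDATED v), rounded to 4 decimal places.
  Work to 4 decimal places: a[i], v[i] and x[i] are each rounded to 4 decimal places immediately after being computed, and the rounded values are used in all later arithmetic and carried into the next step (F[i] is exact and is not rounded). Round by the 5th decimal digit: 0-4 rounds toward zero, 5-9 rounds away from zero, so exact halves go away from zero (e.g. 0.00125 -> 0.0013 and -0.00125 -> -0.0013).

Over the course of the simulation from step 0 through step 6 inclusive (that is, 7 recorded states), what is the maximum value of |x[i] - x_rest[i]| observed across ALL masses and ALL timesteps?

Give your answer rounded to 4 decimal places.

Step 0: x=[4.0000 5.0000] v=[0.0000 0.0000]
Step 1: x=[3.8125 5.0625] v=[-0.7500 0.2500]
Step 2: x=[3.4649 5.1797] v=[-1.3906 0.4688]
Step 3: x=[3.0079 5.3371] v=[-1.8281 0.6295]
Step 4: x=[2.5085 5.5155] v=[-1.9978 0.7134]
Step 5: x=[2.0402 5.6936] v=[-1.8732 0.7125]
Step 6: x=[1.6727 5.8513] v=[-1.4699 0.6308]
Max displacement = 1.3273

Answer: 1.3273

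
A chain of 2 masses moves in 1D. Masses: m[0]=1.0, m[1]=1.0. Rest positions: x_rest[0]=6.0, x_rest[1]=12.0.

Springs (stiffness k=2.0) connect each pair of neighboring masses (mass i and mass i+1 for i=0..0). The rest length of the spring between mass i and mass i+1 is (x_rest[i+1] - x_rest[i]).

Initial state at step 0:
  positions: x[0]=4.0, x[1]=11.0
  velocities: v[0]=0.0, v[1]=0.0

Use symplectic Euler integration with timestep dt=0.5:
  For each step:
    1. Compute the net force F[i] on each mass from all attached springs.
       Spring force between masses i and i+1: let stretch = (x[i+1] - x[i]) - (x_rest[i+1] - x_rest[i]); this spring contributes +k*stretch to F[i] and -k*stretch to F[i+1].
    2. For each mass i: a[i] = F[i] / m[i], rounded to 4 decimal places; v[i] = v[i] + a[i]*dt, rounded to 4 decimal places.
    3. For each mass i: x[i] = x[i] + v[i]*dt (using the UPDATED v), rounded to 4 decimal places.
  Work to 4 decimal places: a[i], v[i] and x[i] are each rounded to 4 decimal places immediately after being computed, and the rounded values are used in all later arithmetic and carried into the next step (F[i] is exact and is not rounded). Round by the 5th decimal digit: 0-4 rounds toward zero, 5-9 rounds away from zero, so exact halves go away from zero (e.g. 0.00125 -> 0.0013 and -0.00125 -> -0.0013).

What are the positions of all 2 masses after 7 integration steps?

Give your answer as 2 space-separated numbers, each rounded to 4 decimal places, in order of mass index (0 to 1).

Answer: 4.5000 10.5000

Derivation:
Step 0: x=[4.0000 11.0000] v=[0.0000 0.0000]
Step 1: x=[4.5000 10.5000] v=[1.0000 -1.0000]
Step 2: x=[5.0000 10.0000] v=[1.0000 -1.0000]
Step 3: x=[5.0000 10.0000] v=[0.0000 0.0000]
Step 4: x=[4.5000 10.5000] v=[-1.0000 1.0000]
Step 5: x=[4.0000 11.0000] v=[-1.0000 1.0000]
Step 6: x=[4.0000 11.0000] v=[0.0000 0.0000]
Step 7: x=[4.5000 10.5000] v=[1.0000 -1.0000]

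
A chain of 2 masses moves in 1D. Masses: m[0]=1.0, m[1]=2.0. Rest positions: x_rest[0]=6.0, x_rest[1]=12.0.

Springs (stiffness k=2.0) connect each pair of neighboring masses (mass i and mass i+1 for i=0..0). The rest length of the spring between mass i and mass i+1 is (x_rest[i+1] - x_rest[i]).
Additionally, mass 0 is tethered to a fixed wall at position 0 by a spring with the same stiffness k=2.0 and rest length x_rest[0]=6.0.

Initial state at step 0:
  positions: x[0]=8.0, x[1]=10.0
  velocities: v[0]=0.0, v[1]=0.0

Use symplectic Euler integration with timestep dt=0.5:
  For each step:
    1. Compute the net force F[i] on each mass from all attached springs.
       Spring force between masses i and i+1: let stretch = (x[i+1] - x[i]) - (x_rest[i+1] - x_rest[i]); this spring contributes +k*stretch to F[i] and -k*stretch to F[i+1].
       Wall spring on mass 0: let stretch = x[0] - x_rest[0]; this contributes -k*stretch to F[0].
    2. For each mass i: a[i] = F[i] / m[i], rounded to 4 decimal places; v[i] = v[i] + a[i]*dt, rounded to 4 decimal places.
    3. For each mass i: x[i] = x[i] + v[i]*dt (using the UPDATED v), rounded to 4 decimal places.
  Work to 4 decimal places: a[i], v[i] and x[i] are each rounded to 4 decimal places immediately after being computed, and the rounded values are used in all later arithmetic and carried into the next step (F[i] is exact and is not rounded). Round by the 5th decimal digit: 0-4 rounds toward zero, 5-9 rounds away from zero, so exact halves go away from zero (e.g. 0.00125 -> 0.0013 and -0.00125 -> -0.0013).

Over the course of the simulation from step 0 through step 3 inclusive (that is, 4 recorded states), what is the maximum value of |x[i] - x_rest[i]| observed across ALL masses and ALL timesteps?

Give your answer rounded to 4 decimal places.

Step 0: x=[8.0000 10.0000] v=[0.0000 0.0000]
Step 1: x=[5.0000 11.0000] v=[-6.0000 2.0000]
Step 2: x=[2.5000 12.0000] v=[-5.0000 2.0000]
Step 3: x=[3.5000 12.1250] v=[2.0000 0.2500]
Max displacement = 3.5000

Answer: 3.5000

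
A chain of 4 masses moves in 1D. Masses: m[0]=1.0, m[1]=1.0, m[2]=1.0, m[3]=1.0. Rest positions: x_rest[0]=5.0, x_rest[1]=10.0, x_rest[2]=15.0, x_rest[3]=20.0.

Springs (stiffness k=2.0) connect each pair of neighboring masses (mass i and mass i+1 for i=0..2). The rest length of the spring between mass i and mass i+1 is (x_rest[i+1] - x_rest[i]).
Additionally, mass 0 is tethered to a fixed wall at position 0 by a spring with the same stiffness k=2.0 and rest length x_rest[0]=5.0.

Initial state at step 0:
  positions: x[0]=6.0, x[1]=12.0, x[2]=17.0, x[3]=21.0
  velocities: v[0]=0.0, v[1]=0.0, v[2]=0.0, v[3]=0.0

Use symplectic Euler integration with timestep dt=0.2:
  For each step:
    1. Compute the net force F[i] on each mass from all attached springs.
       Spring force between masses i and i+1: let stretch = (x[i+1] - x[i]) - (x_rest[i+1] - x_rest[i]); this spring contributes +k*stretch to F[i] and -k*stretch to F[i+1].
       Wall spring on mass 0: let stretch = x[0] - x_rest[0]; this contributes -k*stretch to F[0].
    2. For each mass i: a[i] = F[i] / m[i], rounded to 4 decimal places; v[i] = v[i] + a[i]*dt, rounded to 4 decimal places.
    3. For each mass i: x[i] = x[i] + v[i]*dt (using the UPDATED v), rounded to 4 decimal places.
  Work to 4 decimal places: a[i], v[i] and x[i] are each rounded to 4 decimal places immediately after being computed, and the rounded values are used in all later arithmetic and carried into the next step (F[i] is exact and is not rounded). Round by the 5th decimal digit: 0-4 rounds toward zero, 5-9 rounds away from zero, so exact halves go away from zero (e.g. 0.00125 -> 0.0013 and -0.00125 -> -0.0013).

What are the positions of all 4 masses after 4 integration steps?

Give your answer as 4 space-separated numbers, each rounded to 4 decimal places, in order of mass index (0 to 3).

Step 0: x=[6.0000 12.0000 17.0000 21.0000] v=[0.0000 0.0000 0.0000 0.0000]
Step 1: x=[6.0000 11.9200 16.9200 21.0800] v=[0.0000 -0.4000 -0.4000 0.4000]
Step 2: x=[5.9936 11.7664 16.7728 21.2272] v=[-0.0320 -0.7680 -0.7360 0.7360]
Step 3: x=[5.9695 11.5515 16.5814 21.4180] v=[-0.1203 -1.0746 -0.9568 0.9542]
Step 4: x=[5.9144 11.2924 16.3746 21.6219] v=[-0.2753 -1.2954 -1.0341 1.0196]

Answer: 5.9144 11.2924 16.3746 21.6219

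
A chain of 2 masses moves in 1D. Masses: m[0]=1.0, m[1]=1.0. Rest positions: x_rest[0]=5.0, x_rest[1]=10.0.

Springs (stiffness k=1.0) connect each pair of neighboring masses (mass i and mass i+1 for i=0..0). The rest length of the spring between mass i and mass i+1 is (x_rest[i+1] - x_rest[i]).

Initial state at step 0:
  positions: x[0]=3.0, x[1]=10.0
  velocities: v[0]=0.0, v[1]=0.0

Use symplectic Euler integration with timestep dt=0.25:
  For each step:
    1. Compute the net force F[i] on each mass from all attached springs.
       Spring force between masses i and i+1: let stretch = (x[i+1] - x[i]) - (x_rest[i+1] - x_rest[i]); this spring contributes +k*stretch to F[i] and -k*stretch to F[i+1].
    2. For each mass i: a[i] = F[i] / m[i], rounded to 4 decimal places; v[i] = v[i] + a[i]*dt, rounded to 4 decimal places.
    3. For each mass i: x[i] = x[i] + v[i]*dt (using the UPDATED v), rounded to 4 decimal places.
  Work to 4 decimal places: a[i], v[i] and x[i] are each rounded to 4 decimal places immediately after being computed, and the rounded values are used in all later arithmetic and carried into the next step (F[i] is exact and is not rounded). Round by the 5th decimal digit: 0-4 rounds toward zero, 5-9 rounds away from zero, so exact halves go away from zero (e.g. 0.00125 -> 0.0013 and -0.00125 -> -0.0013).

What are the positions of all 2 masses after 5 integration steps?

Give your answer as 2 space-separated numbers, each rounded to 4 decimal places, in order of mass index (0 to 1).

Step 0: x=[3.0000 10.0000] v=[0.0000 0.0000]
Step 1: x=[3.1250 9.8750] v=[0.5000 -0.5000]
Step 2: x=[3.3594 9.6406] v=[0.9375 -0.9375]
Step 3: x=[3.6739 9.3262] v=[1.2578 -1.2578]
Step 4: x=[4.0291 8.9710] v=[1.4209 -1.4209]
Step 5: x=[4.3807 8.6194] v=[1.4064 -1.4064]

Answer: 4.3807 8.6194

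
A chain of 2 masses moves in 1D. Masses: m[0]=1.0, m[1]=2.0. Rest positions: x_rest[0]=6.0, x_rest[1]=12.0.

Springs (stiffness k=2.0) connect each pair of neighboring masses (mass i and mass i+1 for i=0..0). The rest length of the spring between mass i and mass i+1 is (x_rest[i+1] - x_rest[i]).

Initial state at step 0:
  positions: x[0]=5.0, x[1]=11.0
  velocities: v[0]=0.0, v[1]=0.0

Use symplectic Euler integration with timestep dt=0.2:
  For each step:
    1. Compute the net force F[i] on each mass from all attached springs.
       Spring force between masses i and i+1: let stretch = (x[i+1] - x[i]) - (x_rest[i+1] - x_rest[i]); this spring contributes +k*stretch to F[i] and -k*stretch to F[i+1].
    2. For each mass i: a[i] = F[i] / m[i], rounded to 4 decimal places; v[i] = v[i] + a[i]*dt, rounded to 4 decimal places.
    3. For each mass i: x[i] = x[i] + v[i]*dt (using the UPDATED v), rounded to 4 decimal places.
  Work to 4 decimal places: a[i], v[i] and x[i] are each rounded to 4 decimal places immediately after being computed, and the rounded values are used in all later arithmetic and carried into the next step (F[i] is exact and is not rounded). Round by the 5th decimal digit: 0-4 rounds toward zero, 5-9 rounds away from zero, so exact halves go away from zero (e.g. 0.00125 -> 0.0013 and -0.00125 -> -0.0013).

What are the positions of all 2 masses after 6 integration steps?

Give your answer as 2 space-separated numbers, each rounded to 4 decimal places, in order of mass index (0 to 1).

Answer: 5.0000 11.0000

Derivation:
Step 0: x=[5.0000 11.0000] v=[0.0000 0.0000]
Step 1: x=[5.0000 11.0000] v=[0.0000 0.0000]
Step 2: x=[5.0000 11.0000] v=[0.0000 0.0000]
Step 3: x=[5.0000 11.0000] v=[0.0000 0.0000]
Step 4: x=[5.0000 11.0000] v=[0.0000 0.0000]
Step 5: x=[5.0000 11.0000] v=[0.0000 0.0000]
Step 6: x=[5.0000 11.0000] v=[0.0000 0.0000]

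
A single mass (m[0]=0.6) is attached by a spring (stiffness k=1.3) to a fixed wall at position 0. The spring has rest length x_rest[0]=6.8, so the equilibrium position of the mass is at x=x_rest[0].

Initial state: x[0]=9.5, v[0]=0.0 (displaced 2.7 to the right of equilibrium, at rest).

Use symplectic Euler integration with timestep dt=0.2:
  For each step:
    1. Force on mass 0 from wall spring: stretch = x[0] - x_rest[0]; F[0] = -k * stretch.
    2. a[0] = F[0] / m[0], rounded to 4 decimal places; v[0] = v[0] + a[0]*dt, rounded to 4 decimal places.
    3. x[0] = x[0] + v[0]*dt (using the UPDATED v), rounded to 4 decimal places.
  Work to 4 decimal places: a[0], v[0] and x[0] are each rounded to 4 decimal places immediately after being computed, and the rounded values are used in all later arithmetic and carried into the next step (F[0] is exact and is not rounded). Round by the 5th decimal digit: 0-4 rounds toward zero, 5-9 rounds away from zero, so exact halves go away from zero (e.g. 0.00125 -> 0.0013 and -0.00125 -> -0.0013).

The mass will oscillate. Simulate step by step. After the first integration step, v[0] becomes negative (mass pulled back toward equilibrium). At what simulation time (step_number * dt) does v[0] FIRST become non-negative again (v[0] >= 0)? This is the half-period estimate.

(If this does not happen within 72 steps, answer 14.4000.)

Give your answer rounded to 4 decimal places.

Step 0: x=[9.5000] v=[0.0000]
Step 1: x=[9.2660] v=[-1.1700]
Step 2: x=[8.8183] v=[-2.2386]
Step 3: x=[8.1957] v=[-3.1132]
Step 4: x=[7.4521] v=[-3.7180]
Step 5: x=[6.6520] v=[-4.0006]
Step 6: x=[5.8647] v=[-3.9365]
Step 7: x=[5.1585] v=[-3.5312]
Step 8: x=[4.5945] v=[-2.8199]
Step 9: x=[4.2217] v=[-1.8642]
Step 10: x=[4.0723] v=[-0.7469]
Step 11: x=[4.1593] v=[0.4351]
First v>=0 after going negative at step 11, time=2.2000

Answer: 2.2000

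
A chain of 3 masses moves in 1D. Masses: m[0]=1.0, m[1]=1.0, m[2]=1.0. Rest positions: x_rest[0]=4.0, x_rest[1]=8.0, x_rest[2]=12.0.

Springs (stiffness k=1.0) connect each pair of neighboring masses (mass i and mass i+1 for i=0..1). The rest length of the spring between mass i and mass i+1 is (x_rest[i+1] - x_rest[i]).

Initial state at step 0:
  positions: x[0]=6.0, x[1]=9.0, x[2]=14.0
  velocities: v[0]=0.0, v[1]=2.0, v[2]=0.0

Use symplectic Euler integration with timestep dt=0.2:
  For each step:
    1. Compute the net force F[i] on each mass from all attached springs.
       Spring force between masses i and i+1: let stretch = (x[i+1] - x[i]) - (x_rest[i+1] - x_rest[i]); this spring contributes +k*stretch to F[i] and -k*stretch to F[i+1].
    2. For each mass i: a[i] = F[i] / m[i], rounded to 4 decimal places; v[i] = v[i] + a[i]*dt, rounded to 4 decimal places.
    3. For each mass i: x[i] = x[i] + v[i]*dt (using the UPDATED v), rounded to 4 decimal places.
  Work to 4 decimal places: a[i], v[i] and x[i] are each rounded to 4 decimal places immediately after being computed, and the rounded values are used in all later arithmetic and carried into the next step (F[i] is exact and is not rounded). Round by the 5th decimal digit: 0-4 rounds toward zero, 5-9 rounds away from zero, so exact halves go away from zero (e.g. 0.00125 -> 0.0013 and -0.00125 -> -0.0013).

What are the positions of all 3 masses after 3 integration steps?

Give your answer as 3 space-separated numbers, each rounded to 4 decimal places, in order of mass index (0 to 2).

Answer: 5.8455 10.5090 13.8455

Derivation:
Step 0: x=[6.0000 9.0000 14.0000] v=[0.0000 2.0000 0.0000]
Step 1: x=[5.9600 9.4800 13.9600] v=[-0.2000 2.4000 -0.2000]
Step 2: x=[5.9008 9.9984 13.9008] v=[-0.2960 2.5920 -0.2960]
Step 3: x=[5.8455 10.5090 13.8455] v=[-0.2765 2.5530 -0.2765]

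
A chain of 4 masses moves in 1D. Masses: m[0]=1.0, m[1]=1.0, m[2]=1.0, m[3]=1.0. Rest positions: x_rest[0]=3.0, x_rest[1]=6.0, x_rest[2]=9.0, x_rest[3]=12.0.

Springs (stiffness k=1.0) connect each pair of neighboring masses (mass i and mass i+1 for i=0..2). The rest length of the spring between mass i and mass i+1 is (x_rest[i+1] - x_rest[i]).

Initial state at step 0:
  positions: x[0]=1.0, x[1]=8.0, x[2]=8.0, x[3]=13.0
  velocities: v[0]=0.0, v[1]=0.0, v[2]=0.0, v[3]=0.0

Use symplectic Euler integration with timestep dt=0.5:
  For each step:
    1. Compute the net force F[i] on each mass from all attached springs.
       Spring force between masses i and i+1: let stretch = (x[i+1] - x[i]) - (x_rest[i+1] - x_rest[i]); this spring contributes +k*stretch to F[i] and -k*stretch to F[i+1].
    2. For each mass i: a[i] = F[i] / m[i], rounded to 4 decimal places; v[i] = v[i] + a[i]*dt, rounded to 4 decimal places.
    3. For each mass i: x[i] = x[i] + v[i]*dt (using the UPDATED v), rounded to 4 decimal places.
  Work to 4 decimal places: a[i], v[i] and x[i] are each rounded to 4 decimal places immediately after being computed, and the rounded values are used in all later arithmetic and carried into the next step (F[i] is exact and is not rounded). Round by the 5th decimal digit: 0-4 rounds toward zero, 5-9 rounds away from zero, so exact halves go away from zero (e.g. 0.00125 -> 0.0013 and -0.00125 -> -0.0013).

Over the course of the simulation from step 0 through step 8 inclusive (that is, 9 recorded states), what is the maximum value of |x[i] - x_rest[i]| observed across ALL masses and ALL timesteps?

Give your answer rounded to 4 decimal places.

Answer: 2.5000

Derivation:
Step 0: x=[1.0000 8.0000 8.0000 13.0000] v=[0.0000 0.0000 0.0000 0.0000]
Step 1: x=[2.0000 6.2500 9.2500 12.5000] v=[2.0000 -3.5000 2.5000 -1.0000]
Step 2: x=[3.3125 4.1875 10.5625 11.9375] v=[2.6250 -4.1250 2.6250 -1.1250]
Step 3: x=[4.0938 3.5000 10.6250 11.7813] v=[1.5625 -1.3750 0.1250 -0.3125]
Step 4: x=[3.9766 4.7422 9.1953 12.0860] v=[-0.2344 2.4844 -2.8594 0.6094]
Step 5: x=[3.3008 6.9063 7.3750 12.4181] v=[-1.3516 4.3282 -3.6406 0.6641]
Step 6: x=[2.7764 8.2862 6.6983 12.2394] v=[-1.0489 2.7598 -1.3534 -0.3575]
Step 7: x=[2.8794 7.8917 7.8039 11.4254] v=[0.2060 -0.7891 2.2111 -1.6281]
Step 8: x=[3.4855 6.2221 9.8368 10.4560] v=[1.2122 -3.3392 4.0658 -1.9389]
Max displacement = 2.5000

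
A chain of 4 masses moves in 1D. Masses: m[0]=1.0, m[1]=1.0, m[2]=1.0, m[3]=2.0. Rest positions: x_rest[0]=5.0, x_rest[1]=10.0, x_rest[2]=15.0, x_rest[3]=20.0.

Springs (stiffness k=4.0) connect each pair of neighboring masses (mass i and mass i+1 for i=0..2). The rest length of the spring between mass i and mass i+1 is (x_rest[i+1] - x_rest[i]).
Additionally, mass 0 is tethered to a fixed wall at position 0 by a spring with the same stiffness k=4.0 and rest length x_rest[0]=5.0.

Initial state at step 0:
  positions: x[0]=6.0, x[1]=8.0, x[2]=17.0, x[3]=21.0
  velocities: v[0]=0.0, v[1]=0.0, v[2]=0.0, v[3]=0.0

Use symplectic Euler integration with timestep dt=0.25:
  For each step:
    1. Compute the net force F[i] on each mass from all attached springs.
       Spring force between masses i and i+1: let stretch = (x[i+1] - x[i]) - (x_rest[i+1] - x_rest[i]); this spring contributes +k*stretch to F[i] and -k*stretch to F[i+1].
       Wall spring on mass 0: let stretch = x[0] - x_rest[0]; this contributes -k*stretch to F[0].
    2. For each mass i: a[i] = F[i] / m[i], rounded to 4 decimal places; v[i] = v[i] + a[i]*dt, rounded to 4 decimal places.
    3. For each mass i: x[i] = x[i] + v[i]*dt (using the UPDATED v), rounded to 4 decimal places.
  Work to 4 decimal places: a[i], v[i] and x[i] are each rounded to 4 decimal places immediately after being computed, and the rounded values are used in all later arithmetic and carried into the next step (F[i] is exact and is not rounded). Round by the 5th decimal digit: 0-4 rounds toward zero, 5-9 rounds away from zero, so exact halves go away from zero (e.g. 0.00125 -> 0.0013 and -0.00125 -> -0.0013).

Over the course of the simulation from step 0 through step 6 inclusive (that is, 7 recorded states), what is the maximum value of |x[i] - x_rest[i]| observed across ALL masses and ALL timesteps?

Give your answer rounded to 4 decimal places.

Answer: 2.5391

Derivation:
Step 0: x=[6.0000 8.0000 17.0000 21.0000] v=[0.0000 0.0000 0.0000 0.0000]
Step 1: x=[5.0000 9.7500 15.7500 21.1250] v=[-4.0000 7.0000 -5.0000 0.5000]
Step 2: x=[3.9375 11.8125 14.3438 21.2031] v=[-4.2500 8.2500 -5.6250 0.3125]
Step 3: x=[3.8594 12.5391 14.0196 21.0488] v=[-0.3125 2.9063 -1.2970 -0.6172]
Step 4: x=[4.9864 11.4659 15.0825 20.6409] v=[4.5078 -4.2929 4.2517 -1.6318]
Step 5: x=[6.4866 9.6770 16.6309 20.1632] v=[6.0009 -7.1558 6.1935 -1.9110]
Step 6: x=[7.1628 8.8289 17.3239 19.8689] v=[2.7047 -3.3923 2.7719 -1.1772]
Max displacement = 2.5391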